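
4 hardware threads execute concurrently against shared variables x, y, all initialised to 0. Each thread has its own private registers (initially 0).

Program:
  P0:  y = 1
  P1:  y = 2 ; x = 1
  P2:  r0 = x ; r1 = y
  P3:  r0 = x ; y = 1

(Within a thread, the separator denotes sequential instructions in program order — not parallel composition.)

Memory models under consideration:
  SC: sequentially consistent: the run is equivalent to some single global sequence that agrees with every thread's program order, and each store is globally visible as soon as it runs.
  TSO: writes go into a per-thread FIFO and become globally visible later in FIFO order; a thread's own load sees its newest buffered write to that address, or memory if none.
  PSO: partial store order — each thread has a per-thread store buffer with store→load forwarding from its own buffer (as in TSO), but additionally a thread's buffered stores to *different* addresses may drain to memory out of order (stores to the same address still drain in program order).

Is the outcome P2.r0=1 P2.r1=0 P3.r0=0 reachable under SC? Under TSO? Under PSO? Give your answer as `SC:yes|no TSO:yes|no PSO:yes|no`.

outcome vector order: (P2.r0,P2.r1,P3.r0)
SC (10): (0,0,0); (0,0,1); (0,1,0); (0,1,1); (0,2,0); (0,2,1); (1,1,0); (1,1,1); (1,2,0); (1,2,1)
TSO (10): (0,0,0); (0,0,1); (0,1,0); (0,1,1); (0,2,0); (0,2,1); (1,1,0); (1,1,1); (1,2,0); (1,2,1)
PSO (12): (0,0,0); (0,0,1); (0,1,0); (0,1,1); (0,2,0); (0,2,1); (1,0,0); (1,0,1); (1,1,0); (1,1,1); (1,2,0); (1,2,1)
target (1,0,0) ∈ {PSO}

SC:no TSO:no PSO:yes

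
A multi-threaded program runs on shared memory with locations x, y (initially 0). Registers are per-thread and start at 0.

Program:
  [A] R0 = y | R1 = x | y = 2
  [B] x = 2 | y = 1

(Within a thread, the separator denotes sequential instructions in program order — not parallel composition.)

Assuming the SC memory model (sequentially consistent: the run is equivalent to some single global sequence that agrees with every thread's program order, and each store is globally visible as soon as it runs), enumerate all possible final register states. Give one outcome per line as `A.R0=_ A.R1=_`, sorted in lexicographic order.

A.R0=0 A.R1=0
A.R0=0 A.R1=2
A.R0=1 A.R1=2

outcome vector order: (A.R0,A.R1)
|SC outcomes| = 3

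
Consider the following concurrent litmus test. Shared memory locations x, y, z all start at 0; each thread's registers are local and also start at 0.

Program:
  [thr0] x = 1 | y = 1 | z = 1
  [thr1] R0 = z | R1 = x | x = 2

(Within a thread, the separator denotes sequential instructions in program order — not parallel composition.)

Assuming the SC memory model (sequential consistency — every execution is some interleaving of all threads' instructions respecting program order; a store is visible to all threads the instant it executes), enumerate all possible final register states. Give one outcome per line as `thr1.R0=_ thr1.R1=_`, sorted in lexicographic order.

outcome vector order: (thr1.R0,thr1.R1)
|SC outcomes| = 3

thr1.R0=0 thr1.R1=0
thr1.R0=0 thr1.R1=1
thr1.R0=1 thr1.R1=1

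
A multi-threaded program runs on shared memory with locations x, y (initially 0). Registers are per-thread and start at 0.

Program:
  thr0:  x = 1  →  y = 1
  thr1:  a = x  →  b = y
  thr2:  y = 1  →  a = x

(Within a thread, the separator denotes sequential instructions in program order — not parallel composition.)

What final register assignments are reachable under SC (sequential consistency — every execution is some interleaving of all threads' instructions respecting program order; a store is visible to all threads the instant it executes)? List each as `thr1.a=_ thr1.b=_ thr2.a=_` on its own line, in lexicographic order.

thr1.a=0 thr1.b=0 thr2.a=0
thr1.a=0 thr1.b=0 thr2.a=1
thr1.a=0 thr1.b=1 thr2.a=0
thr1.a=0 thr1.b=1 thr2.a=1
thr1.a=1 thr1.b=0 thr2.a=1
thr1.a=1 thr1.b=1 thr2.a=0
thr1.a=1 thr1.b=1 thr2.a=1

outcome vector order: (thr1.a,thr1.b,thr2.a)
|SC outcomes| = 7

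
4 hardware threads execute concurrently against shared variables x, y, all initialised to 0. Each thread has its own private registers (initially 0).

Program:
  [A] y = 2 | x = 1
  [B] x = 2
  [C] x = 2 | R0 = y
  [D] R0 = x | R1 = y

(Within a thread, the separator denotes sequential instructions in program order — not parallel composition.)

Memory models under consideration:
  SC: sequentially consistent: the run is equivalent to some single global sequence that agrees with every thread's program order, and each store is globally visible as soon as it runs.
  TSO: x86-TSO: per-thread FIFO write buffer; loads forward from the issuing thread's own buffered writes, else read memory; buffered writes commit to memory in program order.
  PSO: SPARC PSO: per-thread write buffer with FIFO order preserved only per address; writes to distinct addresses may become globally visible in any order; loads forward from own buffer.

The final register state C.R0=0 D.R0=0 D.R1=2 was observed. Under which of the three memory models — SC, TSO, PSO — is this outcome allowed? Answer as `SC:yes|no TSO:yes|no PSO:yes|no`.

SC:yes TSO:yes PSO:yes

outcome vector order: (C.R0,D.R0,D.R1)
SC: 10 outcomes — {<0 0 0> <0 0 2> <0 1 2> <0 2 0> <0 2 2> <2 0 0> <2 0 2> <2 1 2> <2 2 0> <2 2 2>}
TSO: 10 outcomes — {<0 0 0> <0 0 2> <0 1 2> <0 2 0> <0 2 2> <2 0 0> <2 0 2> <2 1 2> <2 2 0> <2 2 2>}
PSO: 12 outcomes — {<0 0 0> <0 0 2> <0 1 0> <0 1 2> <0 2 0> <0 2 2> <2 0 0> <2 0 2> <2 1 0> <2 1 2> <2 2 0> <2 2 2>}
target <0 0 2> ∈ {SC,TSO,PSO}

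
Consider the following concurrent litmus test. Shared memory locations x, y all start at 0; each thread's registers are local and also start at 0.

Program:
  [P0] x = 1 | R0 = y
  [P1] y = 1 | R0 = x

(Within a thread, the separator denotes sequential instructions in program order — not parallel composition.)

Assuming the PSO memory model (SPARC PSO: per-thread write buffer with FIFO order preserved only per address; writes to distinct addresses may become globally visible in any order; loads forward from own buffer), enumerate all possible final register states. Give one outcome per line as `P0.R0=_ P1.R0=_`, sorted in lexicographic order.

P0.R0=0 P1.R0=0
P0.R0=0 P1.R0=1
P0.R0=1 P1.R0=0
P0.R0=1 P1.R0=1

outcome vector order: (P0.R0,P1.R0)
|PSO outcomes| = 4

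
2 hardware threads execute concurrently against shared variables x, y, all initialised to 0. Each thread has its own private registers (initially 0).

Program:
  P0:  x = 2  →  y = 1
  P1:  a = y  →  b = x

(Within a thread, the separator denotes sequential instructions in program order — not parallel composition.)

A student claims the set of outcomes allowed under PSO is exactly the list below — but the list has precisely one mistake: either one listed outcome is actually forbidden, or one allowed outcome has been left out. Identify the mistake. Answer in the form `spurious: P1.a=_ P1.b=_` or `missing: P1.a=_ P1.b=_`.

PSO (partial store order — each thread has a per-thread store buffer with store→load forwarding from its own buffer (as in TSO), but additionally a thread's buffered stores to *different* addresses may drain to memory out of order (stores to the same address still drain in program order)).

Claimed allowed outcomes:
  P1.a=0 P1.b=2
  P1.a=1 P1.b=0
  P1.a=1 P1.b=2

outcome vector order: (P1.a,P1.b)
PSO (4): 0/0; 0/2; 1/0; 1/2
PSO∖claimed = {0/0}

missing: P1.a=0 P1.b=0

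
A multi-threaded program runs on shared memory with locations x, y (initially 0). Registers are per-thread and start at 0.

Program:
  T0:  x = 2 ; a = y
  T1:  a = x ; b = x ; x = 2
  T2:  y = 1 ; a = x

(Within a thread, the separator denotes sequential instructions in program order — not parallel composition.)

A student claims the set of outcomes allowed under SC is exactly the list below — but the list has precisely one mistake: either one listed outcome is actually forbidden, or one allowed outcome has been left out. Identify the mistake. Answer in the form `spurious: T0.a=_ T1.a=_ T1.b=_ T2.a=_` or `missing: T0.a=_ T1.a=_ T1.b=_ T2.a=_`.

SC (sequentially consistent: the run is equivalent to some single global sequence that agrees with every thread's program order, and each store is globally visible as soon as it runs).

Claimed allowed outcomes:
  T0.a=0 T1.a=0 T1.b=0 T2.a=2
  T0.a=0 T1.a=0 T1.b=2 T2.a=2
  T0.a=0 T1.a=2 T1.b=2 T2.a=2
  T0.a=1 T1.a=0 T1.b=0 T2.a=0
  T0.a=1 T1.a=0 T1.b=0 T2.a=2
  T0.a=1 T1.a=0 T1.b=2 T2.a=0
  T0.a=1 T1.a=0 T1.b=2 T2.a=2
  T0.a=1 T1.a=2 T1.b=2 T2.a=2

outcome vector order: (T0.a,T1.a,T1.b,T2.a)
SC (9): <0 0 0 2>; <0 0 2 2>; <0 2 2 2>; <1 0 0 0>; <1 0 0 2>; <1 0 2 0>; <1 0 2 2>; <1 2 2 0>; <1 2 2 2>
SC∖claimed = {<1 2 2 0>}

missing: T0.a=1 T1.a=2 T1.b=2 T2.a=0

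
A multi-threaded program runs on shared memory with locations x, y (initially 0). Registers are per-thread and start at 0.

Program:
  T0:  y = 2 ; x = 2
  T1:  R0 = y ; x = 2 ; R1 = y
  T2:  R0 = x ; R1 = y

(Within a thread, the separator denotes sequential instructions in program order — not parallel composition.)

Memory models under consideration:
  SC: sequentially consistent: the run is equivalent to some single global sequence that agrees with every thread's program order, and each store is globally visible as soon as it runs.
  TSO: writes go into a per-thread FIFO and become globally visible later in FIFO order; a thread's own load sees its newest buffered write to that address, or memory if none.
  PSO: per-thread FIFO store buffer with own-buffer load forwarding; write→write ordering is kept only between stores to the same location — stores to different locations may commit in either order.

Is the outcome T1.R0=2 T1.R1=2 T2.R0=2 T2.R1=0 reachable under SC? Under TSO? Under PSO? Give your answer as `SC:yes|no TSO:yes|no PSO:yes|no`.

outcome vector order: (T1.R0,T1.R1,T2.R0,T2.R1)
SC (11): <0 0 0 0>; <0 0 0 2>; <0 0 2 0>; <0 0 2 2>; <0 2 0 0>; <0 2 0 2>; <0 2 2 0>; <0 2 2 2>; <2 2 0 0>; <2 2 0 2>; <2 2 2 2>
TSO (11): <0 0 0 0>; <0 0 0 2>; <0 0 2 0>; <0 0 2 2>; <0 2 0 0>; <0 2 0 2>; <0 2 2 0>; <0 2 2 2>; <2 2 0 0>; <2 2 0 2>; <2 2 2 2>
PSO (12): <0 0 0 0>; <0 0 0 2>; <0 0 2 0>; <0 0 2 2>; <0 2 0 0>; <0 2 0 2>; <0 2 2 0>; <0 2 2 2>; <2 2 0 0>; <2 2 0 2>; <2 2 2 0>; <2 2 2 2>
target <2 2 2 0> ∈ {PSO}

SC:no TSO:no PSO:yes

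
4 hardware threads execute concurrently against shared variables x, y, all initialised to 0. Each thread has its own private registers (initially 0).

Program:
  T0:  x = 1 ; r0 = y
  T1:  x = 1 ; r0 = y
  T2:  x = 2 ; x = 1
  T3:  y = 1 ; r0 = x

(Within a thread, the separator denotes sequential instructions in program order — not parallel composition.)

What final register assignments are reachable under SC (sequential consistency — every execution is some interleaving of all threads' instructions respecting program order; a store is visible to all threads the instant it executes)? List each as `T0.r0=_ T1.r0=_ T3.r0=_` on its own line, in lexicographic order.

T0.r0=0 T1.r0=0 T3.r0=1
T0.r0=0 T1.r0=0 T3.r0=2
T0.r0=0 T1.r0=1 T3.r0=1
T0.r0=0 T1.r0=1 T3.r0=2
T0.r0=1 T1.r0=0 T3.r0=1
T0.r0=1 T1.r0=0 T3.r0=2
T0.r0=1 T1.r0=1 T3.r0=0
T0.r0=1 T1.r0=1 T3.r0=1
T0.r0=1 T1.r0=1 T3.r0=2

outcome vector order: (T0.r0,T1.r0,T3.r0)
|SC outcomes| = 9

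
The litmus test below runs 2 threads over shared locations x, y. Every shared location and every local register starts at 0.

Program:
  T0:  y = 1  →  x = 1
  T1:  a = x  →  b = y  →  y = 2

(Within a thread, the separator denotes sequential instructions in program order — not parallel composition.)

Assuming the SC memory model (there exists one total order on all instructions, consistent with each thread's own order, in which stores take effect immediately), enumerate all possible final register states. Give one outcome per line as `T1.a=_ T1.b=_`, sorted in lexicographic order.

outcome vector order: (T1.a,T1.b)
|SC outcomes| = 3

T1.a=0 T1.b=0
T1.a=0 T1.b=1
T1.a=1 T1.b=1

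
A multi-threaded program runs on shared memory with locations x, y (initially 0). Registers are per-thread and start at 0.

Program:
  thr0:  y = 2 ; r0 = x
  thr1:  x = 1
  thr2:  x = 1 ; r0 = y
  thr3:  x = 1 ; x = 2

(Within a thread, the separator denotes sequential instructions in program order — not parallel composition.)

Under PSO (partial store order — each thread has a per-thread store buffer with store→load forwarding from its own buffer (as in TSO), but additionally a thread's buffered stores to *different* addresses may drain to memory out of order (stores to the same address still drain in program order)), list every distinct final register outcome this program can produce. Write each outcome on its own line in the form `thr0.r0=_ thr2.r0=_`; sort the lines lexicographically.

outcome vector order: (thr0.r0,thr2.r0)
|PSO outcomes| = 6

thr0.r0=0 thr2.r0=0
thr0.r0=0 thr2.r0=2
thr0.r0=1 thr2.r0=0
thr0.r0=1 thr2.r0=2
thr0.r0=2 thr2.r0=0
thr0.r0=2 thr2.r0=2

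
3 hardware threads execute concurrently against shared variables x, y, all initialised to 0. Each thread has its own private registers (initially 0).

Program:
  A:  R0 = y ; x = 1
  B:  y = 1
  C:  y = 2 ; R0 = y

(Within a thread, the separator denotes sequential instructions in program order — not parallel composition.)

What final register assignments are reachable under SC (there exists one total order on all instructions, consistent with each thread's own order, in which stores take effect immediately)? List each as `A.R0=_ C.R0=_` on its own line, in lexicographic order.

A.R0=0 C.R0=1
A.R0=0 C.R0=2
A.R0=1 C.R0=1
A.R0=1 C.R0=2
A.R0=2 C.R0=1
A.R0=2 C.R0=2

outcome vector order: (A.R0,C.R0)
|SC outcomes| = 6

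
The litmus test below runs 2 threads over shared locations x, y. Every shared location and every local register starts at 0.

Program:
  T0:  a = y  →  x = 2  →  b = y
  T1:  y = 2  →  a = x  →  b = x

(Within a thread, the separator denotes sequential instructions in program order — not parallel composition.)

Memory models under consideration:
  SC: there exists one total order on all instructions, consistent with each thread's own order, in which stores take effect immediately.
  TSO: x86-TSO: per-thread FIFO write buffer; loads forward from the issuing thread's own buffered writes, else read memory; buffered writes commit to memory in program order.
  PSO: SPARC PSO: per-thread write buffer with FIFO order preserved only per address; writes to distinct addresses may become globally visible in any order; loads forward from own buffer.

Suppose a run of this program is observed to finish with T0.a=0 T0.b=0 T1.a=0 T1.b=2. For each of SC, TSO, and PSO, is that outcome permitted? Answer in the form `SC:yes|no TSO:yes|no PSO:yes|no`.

SC:no TSO:yes PSO:yes

outcome vector order: (T0.a,T0.b,T1.a,T1.b)
SC: 7 outcomes — {<0 0 2 2>, <0 2 0 0>, <0 2 0 2>, <0 2 2 2>, <2 2 0 0>, <2 2 0 2>, <2 2 2 2>}
TSO: 9 outcomes — {<0 0 0 0>, <0 0 0 2>, <0 0 2 2>, <0 2 0 0>, <0 2 0 2>, <0 2 2 2>, <2 2 0 0>, <2 2 0 2>, <2 2 2 2>}
PSO: 9 outcomes — {<0 0 0 0>, <0 0 0 2>, <0 0 2 2>, <0 2 0 0>, <0 2 0 2>, <0 2 2 2>, <2 2 0 0>, <2 2 0 2>, <2 2 2 2>}
target <0 0 0 2> ∈ {TSO,PSO}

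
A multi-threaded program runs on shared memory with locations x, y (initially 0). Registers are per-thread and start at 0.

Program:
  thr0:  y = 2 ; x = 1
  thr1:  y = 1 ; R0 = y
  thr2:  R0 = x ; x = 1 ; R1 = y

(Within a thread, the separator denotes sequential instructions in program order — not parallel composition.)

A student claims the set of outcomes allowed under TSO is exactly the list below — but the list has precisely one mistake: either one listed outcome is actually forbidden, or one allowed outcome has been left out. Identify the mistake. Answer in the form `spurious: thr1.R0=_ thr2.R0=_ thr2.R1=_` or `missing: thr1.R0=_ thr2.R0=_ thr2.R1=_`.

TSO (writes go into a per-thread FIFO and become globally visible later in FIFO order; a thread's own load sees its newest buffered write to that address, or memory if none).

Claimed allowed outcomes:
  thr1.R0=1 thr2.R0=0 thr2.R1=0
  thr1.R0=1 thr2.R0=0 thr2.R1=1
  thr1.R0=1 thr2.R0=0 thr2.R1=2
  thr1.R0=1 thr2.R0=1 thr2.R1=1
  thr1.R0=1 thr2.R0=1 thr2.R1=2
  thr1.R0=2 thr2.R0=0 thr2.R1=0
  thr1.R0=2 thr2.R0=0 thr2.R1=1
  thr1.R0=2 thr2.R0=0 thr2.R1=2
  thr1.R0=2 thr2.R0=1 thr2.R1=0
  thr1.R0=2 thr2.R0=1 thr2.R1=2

spurious: thr1.R0=2 thr2.R0=1 thr2.R1=0

outcome vector order: (thr1.R0,thr2.R0,thr2.R1)
under TSO → (1,0,0), (1,0,1), (1,0,2), (1,1,1), (1,1,2), (2,0,0), (2,0,1), (2,0,2), (2,1,2)
claimed∖TSO = {(2,1,0)}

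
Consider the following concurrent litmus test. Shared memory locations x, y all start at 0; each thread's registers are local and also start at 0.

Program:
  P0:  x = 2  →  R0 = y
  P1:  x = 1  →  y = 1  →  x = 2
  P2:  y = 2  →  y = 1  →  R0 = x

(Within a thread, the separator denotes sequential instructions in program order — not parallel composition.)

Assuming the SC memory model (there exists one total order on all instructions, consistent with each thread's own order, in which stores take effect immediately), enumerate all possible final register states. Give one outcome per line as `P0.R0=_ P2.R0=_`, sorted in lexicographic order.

P0.R0=0 P2.R0=1
P0.R0=0 P2.R0=2
P0.R0=1 P2.R0=0
P0.R0=1 P2.R0=1
P0.R0=1 P2.R0=2
P0.R0=2 P2.R0=1
P0.R0=2 P2.R0=2

outcome vector order: (P0.R0,P2.R0)
|SC outcomes| = 7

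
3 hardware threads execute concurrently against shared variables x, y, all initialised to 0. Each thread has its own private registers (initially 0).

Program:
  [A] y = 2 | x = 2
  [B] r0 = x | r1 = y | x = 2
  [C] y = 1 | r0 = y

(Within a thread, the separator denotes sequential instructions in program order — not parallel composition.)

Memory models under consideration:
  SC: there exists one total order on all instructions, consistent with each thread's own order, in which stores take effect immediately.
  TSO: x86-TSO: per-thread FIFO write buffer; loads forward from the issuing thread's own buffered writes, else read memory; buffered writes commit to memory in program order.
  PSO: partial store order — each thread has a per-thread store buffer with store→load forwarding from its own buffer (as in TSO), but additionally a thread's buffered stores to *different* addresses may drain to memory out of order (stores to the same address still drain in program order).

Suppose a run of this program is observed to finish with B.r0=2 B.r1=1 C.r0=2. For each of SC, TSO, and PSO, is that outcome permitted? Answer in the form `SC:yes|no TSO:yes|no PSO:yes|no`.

SC:no TSO:no PSO:yes

outcome vector order: (B.r0,B.r1,C.r0)
under SC → 001; 002; 011; 012; 021; 022; 211; 221; 222
under TSO → 001; 002; 011; 012; 021; 022; 211; 221; 222
under PSO → 001; 002; 011; 012; 021; 022; 201; 202; 211; 212; 221; 222
target 212 ∈ {PSO}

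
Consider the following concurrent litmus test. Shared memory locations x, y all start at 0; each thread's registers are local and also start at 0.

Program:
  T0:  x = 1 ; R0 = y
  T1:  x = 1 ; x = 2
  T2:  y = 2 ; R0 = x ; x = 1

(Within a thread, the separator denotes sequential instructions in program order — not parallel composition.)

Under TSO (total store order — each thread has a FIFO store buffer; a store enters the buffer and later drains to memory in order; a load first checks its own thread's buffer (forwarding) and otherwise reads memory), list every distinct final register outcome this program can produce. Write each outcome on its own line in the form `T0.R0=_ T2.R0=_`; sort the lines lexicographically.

T0.R0=0 T2.R0=0
T0.R0=0 T2.R0=1
T0.R0=0 T2.R0=2
T0.R0=2 T2.R0=0
T0.R0=2 T2.R0=1
T0.R0=2 T2.R0=2

outcome vector order: (T0.R0,T2.R0)
|TSO outcomes| = 6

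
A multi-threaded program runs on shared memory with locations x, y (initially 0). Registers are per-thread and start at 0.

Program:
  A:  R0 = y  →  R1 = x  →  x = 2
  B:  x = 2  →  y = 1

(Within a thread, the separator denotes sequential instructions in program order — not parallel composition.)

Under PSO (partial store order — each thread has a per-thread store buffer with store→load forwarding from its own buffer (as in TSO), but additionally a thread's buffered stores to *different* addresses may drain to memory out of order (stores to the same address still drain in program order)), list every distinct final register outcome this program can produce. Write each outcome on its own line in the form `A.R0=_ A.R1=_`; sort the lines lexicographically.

A.R0=0 A.R1=0
A.R0=0 A.R1=2
A.R0=1 A.R1=0
A.R0=1 A.R1=2

outcome vector order: (A.R0,A.R1)
|PSO outcomes| = 4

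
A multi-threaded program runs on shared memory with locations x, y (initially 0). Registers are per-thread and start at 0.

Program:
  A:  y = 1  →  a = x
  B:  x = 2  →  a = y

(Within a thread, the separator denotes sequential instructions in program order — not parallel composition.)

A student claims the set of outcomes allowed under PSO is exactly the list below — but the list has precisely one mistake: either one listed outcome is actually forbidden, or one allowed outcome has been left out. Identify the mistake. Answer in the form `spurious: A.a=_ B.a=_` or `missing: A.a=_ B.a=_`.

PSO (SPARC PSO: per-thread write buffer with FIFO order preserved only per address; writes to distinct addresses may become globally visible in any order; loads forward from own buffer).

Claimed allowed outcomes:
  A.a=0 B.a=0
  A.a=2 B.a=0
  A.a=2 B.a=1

outcome vector order: (A.a,B.a)
[PSO] allowed = {00, 01, 20, 21}
PSO∖claimed = {01}

missing: A.a=0 B.a=1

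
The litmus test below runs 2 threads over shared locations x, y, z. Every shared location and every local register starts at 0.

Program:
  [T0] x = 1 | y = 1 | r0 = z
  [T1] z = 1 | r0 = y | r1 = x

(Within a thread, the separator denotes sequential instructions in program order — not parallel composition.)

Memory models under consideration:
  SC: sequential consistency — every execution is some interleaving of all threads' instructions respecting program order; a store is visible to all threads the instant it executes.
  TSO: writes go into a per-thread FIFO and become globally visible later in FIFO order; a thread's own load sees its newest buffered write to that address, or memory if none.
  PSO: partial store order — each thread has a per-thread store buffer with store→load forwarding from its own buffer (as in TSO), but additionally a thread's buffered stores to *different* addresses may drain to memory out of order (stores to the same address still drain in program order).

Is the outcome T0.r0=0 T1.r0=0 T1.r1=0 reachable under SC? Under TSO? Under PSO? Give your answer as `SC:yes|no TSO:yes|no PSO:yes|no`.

SC:no TSO:yes PSO:yes

outcome vector order: (T0.r0,T1.r0,T1.r1)
[SC] allowed = {0/1/1, 1/0/0, 1/0/1, 1/1/1}
[TSO] allowed = {0/0/0, 0/0/1, 0/1/1, 1/0/0, 1/0/1, 1/1/1}
[PSO] allowed = {0/0/0, 0/0/1, 0/1/0, 0/1/1, 1/0/0, 1/0/1, 1/1/0, 1/1/1}
target 0/0/0 ∈ {TSO,PSO}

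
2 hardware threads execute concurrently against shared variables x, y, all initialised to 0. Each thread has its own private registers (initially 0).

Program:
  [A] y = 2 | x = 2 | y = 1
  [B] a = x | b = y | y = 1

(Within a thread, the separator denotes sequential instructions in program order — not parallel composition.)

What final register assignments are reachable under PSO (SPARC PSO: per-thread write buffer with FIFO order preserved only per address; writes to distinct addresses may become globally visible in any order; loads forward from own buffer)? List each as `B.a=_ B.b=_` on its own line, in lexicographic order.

B.a=0 B.b=0
B.a=0 B.b=1
B.a=0 B.b=2
B.a=2 B.b=0
B.a=2 B.b=1
B.a=2 B.b=2

outcome vector order: (B.a,B.b)
|PSO outcomes| = 6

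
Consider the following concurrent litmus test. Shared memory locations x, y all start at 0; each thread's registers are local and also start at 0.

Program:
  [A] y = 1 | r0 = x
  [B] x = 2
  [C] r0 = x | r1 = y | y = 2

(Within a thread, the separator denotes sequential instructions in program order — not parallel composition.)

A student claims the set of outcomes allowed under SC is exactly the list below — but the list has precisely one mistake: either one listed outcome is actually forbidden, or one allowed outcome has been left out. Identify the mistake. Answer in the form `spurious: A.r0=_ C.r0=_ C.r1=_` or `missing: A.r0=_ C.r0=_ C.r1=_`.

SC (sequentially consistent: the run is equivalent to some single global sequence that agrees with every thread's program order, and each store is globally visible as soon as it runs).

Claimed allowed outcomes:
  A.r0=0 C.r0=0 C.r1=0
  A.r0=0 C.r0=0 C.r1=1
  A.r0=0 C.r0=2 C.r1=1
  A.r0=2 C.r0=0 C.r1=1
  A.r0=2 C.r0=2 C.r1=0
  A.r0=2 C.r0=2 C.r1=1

outcome vector order: (A.r0,C.r0,C.r1)
SC: 7 outcomes — {<0 0 0> <0 0 1> <0 2 1> <2 0 0> <2 0 1> <2 2 0> <2 2 1>}
SC∖claimed = {<2 0 0>}

missing: A.r0=2 C.r0=0 C.r1=0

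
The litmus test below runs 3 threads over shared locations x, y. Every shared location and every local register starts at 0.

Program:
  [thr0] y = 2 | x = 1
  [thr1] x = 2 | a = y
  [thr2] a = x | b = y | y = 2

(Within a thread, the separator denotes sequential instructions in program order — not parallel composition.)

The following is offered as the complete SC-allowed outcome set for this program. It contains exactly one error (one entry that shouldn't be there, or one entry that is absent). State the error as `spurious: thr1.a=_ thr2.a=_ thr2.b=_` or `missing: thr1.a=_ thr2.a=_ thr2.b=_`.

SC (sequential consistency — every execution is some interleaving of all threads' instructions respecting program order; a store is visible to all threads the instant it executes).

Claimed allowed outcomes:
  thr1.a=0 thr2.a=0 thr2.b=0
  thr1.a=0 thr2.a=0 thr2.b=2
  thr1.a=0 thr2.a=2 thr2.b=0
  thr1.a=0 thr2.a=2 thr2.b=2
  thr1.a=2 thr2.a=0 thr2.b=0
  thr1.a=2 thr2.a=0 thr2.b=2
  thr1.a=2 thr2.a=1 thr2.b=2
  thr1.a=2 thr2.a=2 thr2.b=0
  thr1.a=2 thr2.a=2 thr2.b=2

outcome vector order: (thr1.a,thr2.a,thr2.b)
SC (10): (0,0,0), (0,0,2), (0,1,2), (0,2,0), (0,2,2), (2,0,0), (2,0,2), (2,1,2), (2,2,0), (2,2,2)
SC∖claimed = {(0,1,2)}

missing: thr1.a=0 thr2.a=1 thr2.b=2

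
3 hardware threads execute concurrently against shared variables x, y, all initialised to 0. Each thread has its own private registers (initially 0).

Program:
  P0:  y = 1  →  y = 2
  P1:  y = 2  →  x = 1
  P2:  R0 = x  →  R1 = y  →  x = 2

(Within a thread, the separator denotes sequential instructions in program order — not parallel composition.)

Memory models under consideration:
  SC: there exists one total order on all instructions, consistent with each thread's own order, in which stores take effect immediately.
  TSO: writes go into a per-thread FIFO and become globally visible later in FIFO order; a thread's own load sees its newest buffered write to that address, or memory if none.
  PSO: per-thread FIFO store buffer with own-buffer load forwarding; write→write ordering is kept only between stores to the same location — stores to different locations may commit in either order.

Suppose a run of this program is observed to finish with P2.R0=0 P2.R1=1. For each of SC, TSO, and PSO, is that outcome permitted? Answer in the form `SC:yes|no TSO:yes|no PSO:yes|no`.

SC:yes TSO:yes PSO:yes

outcome vector order: (P2.R0,P2.R1)
under SC → 00, 01, 02, 11, 12
under TSO → 00, 01, 02, 11, 12
under PSO → 00, 01, 02, 10, 11, 12
target 01 ∈ {SC,TSO,PSO}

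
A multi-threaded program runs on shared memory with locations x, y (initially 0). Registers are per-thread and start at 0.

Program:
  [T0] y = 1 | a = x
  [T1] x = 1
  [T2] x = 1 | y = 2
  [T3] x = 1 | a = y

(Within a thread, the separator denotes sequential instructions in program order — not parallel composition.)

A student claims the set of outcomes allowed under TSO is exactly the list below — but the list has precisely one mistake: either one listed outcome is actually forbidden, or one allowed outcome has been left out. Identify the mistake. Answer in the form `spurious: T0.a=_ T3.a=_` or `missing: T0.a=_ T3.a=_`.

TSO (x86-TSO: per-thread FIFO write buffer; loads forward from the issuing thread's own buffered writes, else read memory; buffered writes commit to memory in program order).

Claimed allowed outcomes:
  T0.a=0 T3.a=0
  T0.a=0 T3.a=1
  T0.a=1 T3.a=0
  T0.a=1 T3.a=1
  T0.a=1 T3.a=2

outcome vector order: (T0.a,T3.a)
TSO (6): 00 01 02 10 11 12
TSO∖claimed = {02}

missing: T0.a=0 T3.a=2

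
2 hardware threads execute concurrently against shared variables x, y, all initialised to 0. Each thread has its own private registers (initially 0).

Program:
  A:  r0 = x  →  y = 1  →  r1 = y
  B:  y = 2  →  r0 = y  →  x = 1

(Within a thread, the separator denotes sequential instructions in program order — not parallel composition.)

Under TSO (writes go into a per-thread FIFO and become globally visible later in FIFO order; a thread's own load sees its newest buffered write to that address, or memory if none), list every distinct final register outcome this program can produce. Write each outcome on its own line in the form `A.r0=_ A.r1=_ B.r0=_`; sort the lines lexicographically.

outcome vector order: (A.r0,A.r1,B.r0)
|TSO outcomes| = 4

A.r0=0 A.r1=1 B.r0=1
A.r0=0 A.r1=1 B.r0=2
A.r0=0 A.r1=2 B.r0=2
A.r0=1 A.r1=1 B.r0=2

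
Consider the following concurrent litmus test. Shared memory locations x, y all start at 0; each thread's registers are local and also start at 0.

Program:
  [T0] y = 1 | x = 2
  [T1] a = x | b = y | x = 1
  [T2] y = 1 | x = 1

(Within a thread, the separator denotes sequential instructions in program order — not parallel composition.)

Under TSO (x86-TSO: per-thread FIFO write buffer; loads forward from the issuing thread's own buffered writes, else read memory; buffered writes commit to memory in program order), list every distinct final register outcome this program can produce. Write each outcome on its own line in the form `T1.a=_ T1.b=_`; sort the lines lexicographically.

T1.a=0 T1.b=0
T1.a=0 T1.b=1
T1.a=1 T1.b=1
T1.a=2 T1.b=1

outcome vector order: (T1.a,T1.b)
|TSO outcomes| = 4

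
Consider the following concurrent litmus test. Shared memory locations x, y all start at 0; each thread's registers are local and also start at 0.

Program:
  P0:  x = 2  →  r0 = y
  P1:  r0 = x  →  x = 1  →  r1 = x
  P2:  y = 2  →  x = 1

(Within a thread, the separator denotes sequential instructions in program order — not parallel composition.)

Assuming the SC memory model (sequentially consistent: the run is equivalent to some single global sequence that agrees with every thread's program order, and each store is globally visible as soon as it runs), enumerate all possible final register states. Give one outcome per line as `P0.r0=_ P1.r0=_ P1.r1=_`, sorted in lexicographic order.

outcome vector order: (P0.r0,P1.r0,P1.r1)
|SC outcomes| = 9

P0.r0=0 P1.r0=0 P1.r1=1
P0.r0=0 P1.r0=0 P1.r1=2
P0.r0=0 P1.r0=1 P1.r1=1
P0.r0=0 P1.r0=2 P1.r1=1
P0.r0=2 P1.r0=0 P1.r1=1
P0.r0=2 P1.r0=0 P1.r1=2
P0.r0=2 P1.r0=1 P1.r1=1
P0.r0=2 P1.r0=1 P1.r1=2
P0.r0=2 P1.r0=2 P1.r1=1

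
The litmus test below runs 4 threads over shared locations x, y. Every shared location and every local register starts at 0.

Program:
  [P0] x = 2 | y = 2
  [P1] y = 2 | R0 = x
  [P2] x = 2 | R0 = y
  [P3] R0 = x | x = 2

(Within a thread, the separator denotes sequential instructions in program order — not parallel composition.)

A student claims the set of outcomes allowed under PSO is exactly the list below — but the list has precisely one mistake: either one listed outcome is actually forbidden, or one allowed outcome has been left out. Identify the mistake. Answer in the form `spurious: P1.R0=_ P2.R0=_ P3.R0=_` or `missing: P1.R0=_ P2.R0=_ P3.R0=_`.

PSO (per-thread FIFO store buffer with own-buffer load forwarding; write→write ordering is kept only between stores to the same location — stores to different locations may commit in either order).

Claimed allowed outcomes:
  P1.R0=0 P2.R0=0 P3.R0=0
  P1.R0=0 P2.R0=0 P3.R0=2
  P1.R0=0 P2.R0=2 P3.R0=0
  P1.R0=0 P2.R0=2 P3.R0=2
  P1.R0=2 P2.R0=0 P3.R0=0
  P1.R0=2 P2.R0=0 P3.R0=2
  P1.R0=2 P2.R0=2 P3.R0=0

outcome vector order: (P1.R0,P2.R0,P3.R0)
PSO (8): <0 0 0> <0 0 2> <0 2 0> <0 2 2> <2 0 0> <2 0 2> <2 2 0> <2 2 2>
PSO∖claimed = {<2 2 2>}

missing: P1.R0=2 P2.R0=2 P3.R0=2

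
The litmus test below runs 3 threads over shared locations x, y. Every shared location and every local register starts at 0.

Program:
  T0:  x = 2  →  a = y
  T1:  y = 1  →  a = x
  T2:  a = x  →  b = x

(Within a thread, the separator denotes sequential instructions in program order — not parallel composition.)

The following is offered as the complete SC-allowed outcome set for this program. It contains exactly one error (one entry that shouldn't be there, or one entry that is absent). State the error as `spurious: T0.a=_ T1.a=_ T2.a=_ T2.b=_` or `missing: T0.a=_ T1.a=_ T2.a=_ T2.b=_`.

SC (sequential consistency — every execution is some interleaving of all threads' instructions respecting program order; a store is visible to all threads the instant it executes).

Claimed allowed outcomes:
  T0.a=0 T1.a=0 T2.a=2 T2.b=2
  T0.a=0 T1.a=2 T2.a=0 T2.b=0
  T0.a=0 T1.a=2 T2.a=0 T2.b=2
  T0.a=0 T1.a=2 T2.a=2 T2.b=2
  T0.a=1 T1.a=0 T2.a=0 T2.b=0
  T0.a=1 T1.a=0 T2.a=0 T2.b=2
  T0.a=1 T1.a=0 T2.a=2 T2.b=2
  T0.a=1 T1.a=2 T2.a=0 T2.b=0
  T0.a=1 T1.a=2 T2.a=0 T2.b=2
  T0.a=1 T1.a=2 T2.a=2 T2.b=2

outcome vector order: (T0.a,T1.a,T2.a,T2.b)
SC: 9 outcomes — {0/2/0/0; 0/2/0/2; 0/2/2/2; 1/0/0/0; 1/0/0/2; 1/0/2/2; 1/2/0/0; 1/2/0/2; 1/2/2/2}
claimed∖SC = {0/0/2/2}

spurious: T0.a=0 T1.a=0 T2.a=2 T2.b=2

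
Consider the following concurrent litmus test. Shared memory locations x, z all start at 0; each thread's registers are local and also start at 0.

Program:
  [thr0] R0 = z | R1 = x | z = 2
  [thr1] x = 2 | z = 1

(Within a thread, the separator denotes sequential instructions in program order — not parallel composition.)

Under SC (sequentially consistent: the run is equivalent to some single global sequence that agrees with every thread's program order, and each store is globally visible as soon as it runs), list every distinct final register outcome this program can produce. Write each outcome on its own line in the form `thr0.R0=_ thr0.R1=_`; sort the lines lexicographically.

thr0.R0=0 thr0.R1=0
thr0.R0=0 thr0.R1=2
thr0.R0=1 thr0.R1=2

outcome vector order: (thr0.R0,thr0.R1)
|SC outcomes| = 3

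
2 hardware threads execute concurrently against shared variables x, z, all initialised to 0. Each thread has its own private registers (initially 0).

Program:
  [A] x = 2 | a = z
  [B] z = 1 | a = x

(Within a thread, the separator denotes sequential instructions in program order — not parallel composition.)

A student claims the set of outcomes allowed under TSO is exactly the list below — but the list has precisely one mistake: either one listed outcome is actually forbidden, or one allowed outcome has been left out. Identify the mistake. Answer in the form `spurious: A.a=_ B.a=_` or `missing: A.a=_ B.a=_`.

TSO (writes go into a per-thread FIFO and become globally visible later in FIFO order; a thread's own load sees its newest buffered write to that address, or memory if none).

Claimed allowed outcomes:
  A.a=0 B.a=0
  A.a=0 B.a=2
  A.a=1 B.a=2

missing: A.a=1 B.a=0

outcome vector order: (A.a,B.a)
[TSO] allowed = {0/0; 0/2; 1/0; 1/2}
TSO∖claimed = {1/0}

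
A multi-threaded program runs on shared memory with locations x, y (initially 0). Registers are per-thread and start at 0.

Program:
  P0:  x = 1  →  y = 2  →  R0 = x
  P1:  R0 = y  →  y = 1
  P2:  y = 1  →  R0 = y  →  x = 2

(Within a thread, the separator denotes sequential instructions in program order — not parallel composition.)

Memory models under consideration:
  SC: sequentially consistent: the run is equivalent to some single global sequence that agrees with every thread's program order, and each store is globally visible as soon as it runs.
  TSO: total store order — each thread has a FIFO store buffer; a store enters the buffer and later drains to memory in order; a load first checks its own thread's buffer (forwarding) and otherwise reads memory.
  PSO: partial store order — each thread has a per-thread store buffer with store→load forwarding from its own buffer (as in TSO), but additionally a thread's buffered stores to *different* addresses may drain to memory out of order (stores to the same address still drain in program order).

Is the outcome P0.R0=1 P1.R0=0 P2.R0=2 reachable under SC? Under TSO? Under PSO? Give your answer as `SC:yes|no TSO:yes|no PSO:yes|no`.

outcome vector order: (P0.R0,P1.R0,P2.R0)
SC (12): (1,0,1), (1,0,2), (1,1,1), (1,1,2), (1,2,1), (1,2,2), (2,0,1), (2,0,2), (2,1,1), (2,1,2), (2,2,1), (2,2,2)
TSO (12): (1,0,1), (1,0,2), (1,1,1), (1,1,2), (1,2,1), (1,2,2), (2,0,1), (2,0,2), (2,1,1), (2,1,2), (2,2,1), (2,2,2)
PSO (12): (1,0,1), (1,0,2), (1,1,1), (1,1,2), (1,2,1), (1,2,2), (2,0,1), (2,0,2), (2,1,1), (2,1,2), (2,2,1), (2,2,2)
target (1,0,2) ∈ {SC,TSO,PSO}

SC:yes TSO:yes PSO:yes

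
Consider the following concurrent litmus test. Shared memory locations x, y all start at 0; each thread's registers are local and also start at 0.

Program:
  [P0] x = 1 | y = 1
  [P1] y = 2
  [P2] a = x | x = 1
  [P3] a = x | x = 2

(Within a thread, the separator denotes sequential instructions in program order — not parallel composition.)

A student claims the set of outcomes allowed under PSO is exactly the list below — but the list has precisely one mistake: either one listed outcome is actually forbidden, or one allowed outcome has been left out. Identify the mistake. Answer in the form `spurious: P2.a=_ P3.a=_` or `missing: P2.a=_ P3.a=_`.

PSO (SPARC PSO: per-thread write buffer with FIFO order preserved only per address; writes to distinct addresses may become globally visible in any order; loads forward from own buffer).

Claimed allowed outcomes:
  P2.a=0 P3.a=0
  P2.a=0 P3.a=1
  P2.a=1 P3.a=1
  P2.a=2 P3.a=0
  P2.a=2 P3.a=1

missing: P2.a=1 P3.a=0

outcome vector order: (P2.a,P3.a)
PSO (6): 0/0 0/1 1/0 1/1 2/0 2/1
PSO∖claimed = {1/0}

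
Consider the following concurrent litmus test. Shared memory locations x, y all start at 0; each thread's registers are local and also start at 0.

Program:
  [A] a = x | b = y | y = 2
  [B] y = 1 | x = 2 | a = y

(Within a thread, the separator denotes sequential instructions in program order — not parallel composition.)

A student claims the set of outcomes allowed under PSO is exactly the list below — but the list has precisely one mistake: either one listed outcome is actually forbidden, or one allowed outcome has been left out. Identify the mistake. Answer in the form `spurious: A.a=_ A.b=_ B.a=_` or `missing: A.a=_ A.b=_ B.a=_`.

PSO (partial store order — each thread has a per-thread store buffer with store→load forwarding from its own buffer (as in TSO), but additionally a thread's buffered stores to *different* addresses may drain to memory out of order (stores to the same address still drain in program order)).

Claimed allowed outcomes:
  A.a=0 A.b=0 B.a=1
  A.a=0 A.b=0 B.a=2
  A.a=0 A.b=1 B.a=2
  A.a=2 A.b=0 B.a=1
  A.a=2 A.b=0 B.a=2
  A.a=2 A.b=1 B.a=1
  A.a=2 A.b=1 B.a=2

missing: A.a=0 A.b=1 B.a=1

outcome vector order: (A.a,A.b,B.a)
[PSO] allowed = {0/0/1, 0/0/2, 0/1/1, 0/1/2, 2/0/1, 2/0/2, 2/1/1, 2/1/2}
PSO∖claimed = {0/1/1}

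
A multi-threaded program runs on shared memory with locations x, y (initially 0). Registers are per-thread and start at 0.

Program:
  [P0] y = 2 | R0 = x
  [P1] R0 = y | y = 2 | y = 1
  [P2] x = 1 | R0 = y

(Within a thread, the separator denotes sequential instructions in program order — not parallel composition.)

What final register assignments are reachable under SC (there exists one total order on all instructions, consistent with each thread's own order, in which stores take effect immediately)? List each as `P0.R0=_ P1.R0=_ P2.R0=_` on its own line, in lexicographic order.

P0.R0=0 P1.R0=0 P2.R0=1
P0.R0=0 P1.R0=0 P2.R0=2
P0.R0=0 P1.R0=2 P2.R0=1
P0.R0=0 P1.R0=2 P2.R0=2
P0.R0=1 P1.R0=0 P2.R0=0
P0.R0=1 P1.R0=0 P2.R0=1
P0.R0=1 P1.R0=0 P2.R0=2
P0.R0=1 P1.R0=2 P2.R0=0
P0.R0=1 P1.R0=2 P2.R0=1
P0.R0=1 P1.R0=2 P2.R0=2

outcome vector order: (P0.R0,P1.R0,P2.R0)
|SC outcomes| = 10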